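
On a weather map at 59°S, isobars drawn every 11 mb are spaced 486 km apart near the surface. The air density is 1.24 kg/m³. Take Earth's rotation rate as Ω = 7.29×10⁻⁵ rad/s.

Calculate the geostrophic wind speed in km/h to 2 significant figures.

Coriolis parameter at 59°S:
f = 2Ω sin φ = 2 × 7.29×10⁻⁵ × sin 59° = 1.25×10⁻⁴ s⁻¹
Pressure gradient: |∂P/∂n| = 1100 Pa / 486000 m = 2.26×10⁻³ Pa/m
Geostrophic balance (pressure-gradient force = Coriolis force):
V_g = (1/(fρ)) |∂P/∂n| = 2.26×10⁻³ / (1.25×10⁻⁴ × 1.24) = 14.6 m/s
Converting: 14.6 m/s × 3.6 = 53 km/h

53 km/h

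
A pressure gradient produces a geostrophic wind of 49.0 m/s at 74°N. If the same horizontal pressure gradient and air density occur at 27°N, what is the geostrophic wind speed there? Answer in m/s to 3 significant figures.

With the same pressure gradient and density, V_g ∝ 1/f ∝ 1/sin φ.
V₂ = V₁ · sin φ₁ / sin φ₂ = 49.0 × sin 74° / sin 27°
V₂ = 49.0 × 0.9613/0.4540 = 104 m/s

104 m/s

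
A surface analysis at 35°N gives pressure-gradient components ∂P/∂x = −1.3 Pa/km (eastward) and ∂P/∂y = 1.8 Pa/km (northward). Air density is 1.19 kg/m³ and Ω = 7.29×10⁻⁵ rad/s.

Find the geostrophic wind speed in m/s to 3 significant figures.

22.3 m/s

Coriolis parameter at 35°N:
f = 2Ω sin φ = 2 × 7.29×10⁻⁵ × sin 35° = 8.36×10⁻⁵ s⁻¹
Component geostrophic relations (x east, y north):
u_g = −(1/(fρ)) ∂P/∂y,  v_g = (1/(fρ)) ∂P/∂x
u_g = −(1.8×10⁻³)/(8.36×10⁻⁵ × 1.19) = −18.1 m/s;  v_g = (−1.3×10⁻³)/(8.36×10⁻⁵ × 1.19) = −13.1 m/s
|V_g| = √(u_g² + v_g²) = 22.3 m/s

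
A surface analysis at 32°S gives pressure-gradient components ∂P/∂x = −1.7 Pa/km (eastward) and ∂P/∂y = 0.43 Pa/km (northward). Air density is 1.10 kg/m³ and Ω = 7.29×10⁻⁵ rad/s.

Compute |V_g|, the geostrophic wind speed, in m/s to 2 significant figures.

21 m/s

Coriolis parameter at 32°S:
f = 2Ω sin φ = 2 × 7.29×10⁻⁵ × sin 32° = 7.73×10⁻⁵ s⁻¹
In the Southern Hemisphere f is negative: f = −7.73×10⁻⁵ s⁻¹.
Component geostrophic relations (x east, y north):
u_g = −(1/(fρ)) ∂P/∂y,  v_g = (1/(fρ)) ∂P/∂x
u_g = −(0.43×10⁻³)/(−7.73×10⁻⁵ × 1.10) = 5.06 m/s;  v_g = (−1.7×10⁻³)/(−7.73×10⁻⁵ × 1.10) = 20.0 m/s
|V_g| = √(u_g² + v_g²) = 20.6 m/s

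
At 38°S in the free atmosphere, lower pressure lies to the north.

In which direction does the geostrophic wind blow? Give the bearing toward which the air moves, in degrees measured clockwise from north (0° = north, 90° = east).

270°

The pressure-gradient force points toward the north (bearing 000°).
Geostrophic balance: in the Southern Hemisphere the Coriolis force deflects motion to the left, so the geostrophic wind blows 90° to the left of the pressure-gradient force (low pressure on the right).
Rotating 000° by 90° counterclockwise gives 270° — the wind blows toward the west.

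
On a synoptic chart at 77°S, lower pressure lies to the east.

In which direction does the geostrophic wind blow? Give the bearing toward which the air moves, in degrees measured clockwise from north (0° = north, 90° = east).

The pressure-gradient force points toward the east (bearing 090°).
Geostrophic balance: in the Southern Hemisphere the Coriolis force deflects motion to the left, so the geostrophic wind blows 90° to the left of the pressure-gradient force (low pressure on the right).
Rotating 090° by 90° counterclockwise gives 000° — the wind blows toward the north.

000°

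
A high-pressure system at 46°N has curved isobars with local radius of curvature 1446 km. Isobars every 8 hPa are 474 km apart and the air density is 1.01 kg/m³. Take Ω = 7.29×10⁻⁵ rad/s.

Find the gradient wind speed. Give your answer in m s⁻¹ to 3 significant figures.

18.1 m s⁻¹

Coriolis parameter at 46°N:
f = 2Ω sin φ = 2 × 7.29×10⁻⁵ × sin 46° = 1.05×10⁻⁴ s⁻¹
Pressure gradient: |∂P/∂n| = 800 Pa / 474000 m = 1.69×10⁻³ Pa/m
Geostrophic speed: V_g = |∂P/∂n|/(fρ) = 1.69×10⁻³/(1.05×10⁻⁴ × 1.01) = 15.9 m/s
Around a high, pressure-gradient force acts outward with centrifugal, so Coriolis balances both:
fV = (1/ρ)|∂P/∂n| + V²/R  →  V² − fR·V + fR·V_g = 0
With fR = 1.05×10⁻⁴ × 1446×10³ m = 152 m/s:
V = [fR − √((fR)² − 4 fR V_g)]/2 = [152 − √(152² − 4×152×15.9)]/2 = 18.1 m/s
Supergeostrophic (V > V_g = 15.9 m/s), as expected around a high.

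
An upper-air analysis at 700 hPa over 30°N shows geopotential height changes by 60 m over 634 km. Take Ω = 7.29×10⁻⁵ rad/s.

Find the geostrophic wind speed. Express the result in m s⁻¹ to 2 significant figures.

13 m s⁻¹

Coriolis parameter at 30°N:
f = 2Ω sin φ = 2 × 7.29×10⁻⁵ × sin 30° = 7.29×10⁻⁵ s⁻¹
Height gradient: |∂Z/∂n| = 60 m / 634000 m = 9.46×10⁻⁵
On a pressure surface, geostrophic balance gives V_g = (g/f)|∂Z/∂n|:
V_g = 9.81 × 9.46×10⁻⁵ / 7.29×10⁻⁵ = 12.7 m/s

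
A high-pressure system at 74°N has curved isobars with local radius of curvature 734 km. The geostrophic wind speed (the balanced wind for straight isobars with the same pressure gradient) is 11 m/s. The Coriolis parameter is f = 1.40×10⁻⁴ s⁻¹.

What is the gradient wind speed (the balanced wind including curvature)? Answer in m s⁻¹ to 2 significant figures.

Around a high, pressure-gradient force acts outward with centrifugal, so Coriolis balances both:
fV = (1/ρ)|∂P/∂n| + V²/R  →  V² − fR·V + fR·V_g = 0
With fR = 1.40×10⁻⁴ × 734×10³ m = 103 m/s:
V = [fR − √((fR)² − 4 fR V_g)]/2 = [103 − √(103² − 4×103×11)]/2 = 12.5 m/s
Supergeostrophic (V > V_g = 11 m/s), as expected around a high.

13 m s⁻¹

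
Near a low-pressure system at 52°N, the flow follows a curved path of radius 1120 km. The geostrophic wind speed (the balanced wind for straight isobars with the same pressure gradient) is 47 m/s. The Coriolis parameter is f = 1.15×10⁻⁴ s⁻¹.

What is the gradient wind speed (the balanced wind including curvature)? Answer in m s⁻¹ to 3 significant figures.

36.6 m s⁻¹

Around a low, centrifugal force acts outward with Coriolis, so pressure-gradient force balances both:
(1/ρ)|∂P/∂n| = fV + V²/R  →  V² + fR·V − fR·V_g = 0
With fR = 1.15×10⁻⁴ × 1120×10³ m = 129 m/s:
V = [−fR + √((fR)² + 4 fR V_g)]/2 = [−129 + √(129² + 4×129×47)]/2 = 36.6 m/s
Subgeostrophic (V < V_g = 47 m/s), as expected around a low.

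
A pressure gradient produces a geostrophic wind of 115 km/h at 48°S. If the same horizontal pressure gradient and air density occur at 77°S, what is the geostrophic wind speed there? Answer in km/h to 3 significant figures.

87.7 km/h

With the same pressure gradient and density, V_g ∝ 1/f ∝ 1/sin φ.
V₂ = V₁ · sin φ₁ / sin φ₂ = 115 × sin 48° / sin 77°
V₂ = 115 × 0.7431/0.9744 = 87.7 km/h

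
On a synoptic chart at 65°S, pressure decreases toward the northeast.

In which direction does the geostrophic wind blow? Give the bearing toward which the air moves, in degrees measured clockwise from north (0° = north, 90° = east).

315°

The pressure-gradient force points toward the northeast (bearing 045°).
Geostrophic balance: in the Southern Hemisphere the Coriolis force deflects motion to the left, so the geostrophic wind blows 90° to the left of the pressure-gradient force (low pressure on the right).
Rotating 045° by 90° counterclockwise gives 315° — the wind blows toward the northwest.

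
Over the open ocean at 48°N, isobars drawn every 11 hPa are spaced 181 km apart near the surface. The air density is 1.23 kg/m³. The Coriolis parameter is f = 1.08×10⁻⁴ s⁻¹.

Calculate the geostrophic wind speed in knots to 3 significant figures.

88.9 knots

Pressure gradient: |∂P/∂n| = 1100 Pa / 181000 m = 6.08×10⁻³ Pa/m
Geostrophic balance (pressure-gradient force = Coriolis force):
V_g = (1/(fρ)) |∂P/∂n| = 6.08×10⁻³ / (1.08×10⁻⁴ × 1.23) = 45.7 m/s
Converting: 45.7 m/s × 1.944 = 88.9 knots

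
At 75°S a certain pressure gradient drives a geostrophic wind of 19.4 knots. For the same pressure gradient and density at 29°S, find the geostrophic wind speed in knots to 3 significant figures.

38.7 knots

With the same pressure gradient and density, V_g ∝ 1/f ∝ 1/sin φ.
V₂ = V₁ · sin φ₁ / sin φ₂ = 19.4 × sin 75° / sin 29°
V₂ = 19.4 × 0.9659/0.4848 = 38.7 knots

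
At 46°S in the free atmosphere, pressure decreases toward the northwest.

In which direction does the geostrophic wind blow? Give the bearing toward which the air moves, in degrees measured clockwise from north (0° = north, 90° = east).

225°

The pressure-gradient force points toward the northwest (bearing 315°).
Geostrophic balance: in the Southern Hemisphere the Coriolis force deflects motion to the left, so the geostrophic wind blows 90° to the left of the pressure-gradient force (low pressure on the right).
Rotating 315° by 90° counterclockwise gives 225° — the wind blows toward the southwest.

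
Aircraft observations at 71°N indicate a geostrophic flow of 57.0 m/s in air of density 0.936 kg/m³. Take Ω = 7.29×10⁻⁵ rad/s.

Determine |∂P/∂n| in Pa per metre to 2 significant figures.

Coriolis parameter at 71°N:
f = 2Ω sin φ = 2 × 7.29×10⁻⁵ × sin 71° = 1.38×10⁻⁴ s⁻¹
Geostrophic balance rearranged: |∂P/∂n| = f ρ V_g
|∂P/∂n| = 1.38×10⁻⁴ × 0.936 × 57.0 = 7.35×10⁻³ Pa/m

7.4×10⁻³ Pa/m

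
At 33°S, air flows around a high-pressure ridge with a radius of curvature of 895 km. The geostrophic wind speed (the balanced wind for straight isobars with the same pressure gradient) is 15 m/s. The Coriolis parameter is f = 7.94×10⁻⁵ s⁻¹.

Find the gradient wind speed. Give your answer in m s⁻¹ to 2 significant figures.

22 m s⁻¹

Around a high, pressure-gradient force acts outward with centrifugal, so Coriolis balances both:
fV = (1/ρ)|∂P/∂n| + V²/R  →  V² − fR·V + fR·V_g = 0
With fR = 7.94×10⁻⁵ × 895×10³ m = 71.1 m/s:
V = [fR − √((fR)² − 4 fR V_g)]/2 = [71.1 − √(71.1² − 4×71.1×15)]/2 = 21.5 m/s
Supergeostrophic (V > V_g = 15 m/s), as expected around a high.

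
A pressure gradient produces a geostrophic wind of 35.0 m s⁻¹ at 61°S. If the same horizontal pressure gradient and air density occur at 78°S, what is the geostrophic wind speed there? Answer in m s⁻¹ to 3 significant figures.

With the same pressure gradient and density, V_g ∝ 1/f ∝ 1/sin φ.
V₂ = V₁ · sin φ₁ / sin φ₂ = 35.0 × sin 61° / sin 78°
V₂ = 35.0 × 0.8746/0.9781 = 31.3 m s⁻¹

31.3 m s⁻¹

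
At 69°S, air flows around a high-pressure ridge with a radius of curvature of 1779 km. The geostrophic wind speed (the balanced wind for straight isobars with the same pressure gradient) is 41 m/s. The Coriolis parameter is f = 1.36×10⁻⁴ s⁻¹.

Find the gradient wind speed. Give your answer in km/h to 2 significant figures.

Around a high, pressure-gradient force acts outward with centrifugal, so Coriolis balances both:
fV = (1/ρ)|∂P/∂n| + V²/R  →  V² − fR·V + fR·V_g = 0
With fR = 1.36×10⁻⁴ × 1779×10³ m = 242 m/s:
V = [fR − √((fR)² − 4 fR V_g)]/2 = [242 − √(242² − 4×242×41)]/2 = 52.3 m/s
Supergeostrophic (V > V_g = 41 m/s), as expected around a high.
Converting: 52.3 m/s × 3.6 = 190 km/h

190 km/h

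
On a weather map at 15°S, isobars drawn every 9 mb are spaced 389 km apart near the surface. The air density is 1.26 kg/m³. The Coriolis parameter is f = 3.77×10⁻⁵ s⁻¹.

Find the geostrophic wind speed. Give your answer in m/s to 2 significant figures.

Pressure gradient: |∂P/∂n| = 900 Pa / 389000 m = 2.31×10⁻³ Pa/m
Geostrophic balance (pressure-gradient force = Coriolis force):
V_g = (1/(fρ)) |∂P/∂n| = 2.31×10⁻³ / (3.77×10⁻⁵ × 1.26) = 48.7 m/s

49 m/s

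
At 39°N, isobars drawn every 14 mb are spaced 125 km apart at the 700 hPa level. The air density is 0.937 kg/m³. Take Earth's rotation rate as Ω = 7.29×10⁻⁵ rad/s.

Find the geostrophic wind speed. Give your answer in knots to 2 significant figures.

250 knots

Coriolis parameter at 39°N:
f = 2Ω sin φ = 2 × 7.29×10⁻⁵ × sin 39° = 9.18×10⁻⁵ s⁻¹
Pressure gradient: |∂P/∂n| = 1400 Pa / 125000 m = 1.12×10⁻² Pa/m
Geostrophic balance (pressure-gradient force = Coriolis force):
V_g = (1/(fρ)) |∂P/∂n| = 1.12×10⁻² / (9.18×10⁻⁵ × 0.937) = 130 m/s
Converting: 130 m/s × 1.944 = 250 knots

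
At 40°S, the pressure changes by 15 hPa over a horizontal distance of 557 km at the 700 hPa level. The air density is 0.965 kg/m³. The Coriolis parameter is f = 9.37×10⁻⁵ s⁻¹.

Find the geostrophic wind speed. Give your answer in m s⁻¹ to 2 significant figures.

Pressure gradient: |∂P/∂n| = 1500 Pa / 557000 m = 2.69×10⁻³ Pa/m
Geostrophic balance (pressure-gradient force = Coriolis force):
V_g = (1/(fρ)) |∂P/∂n| = 2.69×10⁻³ / (9.37×10⁻⁵ × 0.965) = 29.8 m/s

30 m s⁻¹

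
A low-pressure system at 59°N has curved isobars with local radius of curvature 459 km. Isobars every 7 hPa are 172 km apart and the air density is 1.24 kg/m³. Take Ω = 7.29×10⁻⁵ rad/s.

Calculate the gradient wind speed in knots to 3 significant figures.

38.1 knots

Coriolis parameter at 59°N:
f = 2Ω sin φ = 2 × 7.29×10⁻⁵ × sin 59° = 1.25×10⁻⁴ s⁻¹
Pressure gradient: |∂P/∂n| = 700 Pa / 172000 m = 4.07×10⁻³ Pa/m
Geostrophic speed: V_g = |∂P/∂n|/(fρ) = 4.07×10⁻³/(1.25×10⁻⁴ × 1.24) = 26.3 m/s
Around a low, centrifugal force acts outward with Coriolis, so pressure-gradient force balances both:
(1/ρ)|∂P/∂n| = fV + V²/R  →  V² + fR·V − fR·V_g = 0
With fR = 1.25×10⁻⁴ × 459×10³ m = 57.4 m/s:
V = [−fR + √((fR)² + 4 fR V_g)]/2 = [−57.4 + √(57.4² + 4×57.4×26.3)]/2 = 19.6 m/s
Subgeostrophic (V < V_g = 26.3 m/s), as expected around a low.
Converting: 19.6 m/s × 1.944 = 38.1 knots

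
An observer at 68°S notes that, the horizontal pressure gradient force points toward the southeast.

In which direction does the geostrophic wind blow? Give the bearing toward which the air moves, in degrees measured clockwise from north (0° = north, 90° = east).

045°

The pressure-gradient force points toward the southeast (bearing 135°).
Geostrophic balance: in the Southern Hemisphere the Coriolis force deflects motion to the left, so the geostrophic wind blows 90° to the left of the pressure-gradient force (low pressure on the right).
Rotating 135° by 90° counterclockwise gives 045° — the wind blows toward the northeast.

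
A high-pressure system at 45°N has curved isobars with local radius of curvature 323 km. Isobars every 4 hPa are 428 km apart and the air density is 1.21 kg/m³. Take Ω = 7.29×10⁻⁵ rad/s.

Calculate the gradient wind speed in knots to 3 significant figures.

Coriolis parameter at 45°N:
f = 2Ω sin φ = 2 × 7.29×10⁻⁵ × sin 45° = 1.03×10⁻⁴ s⁻¹
Pressure gradient: |∂P/∂n| = 400 Pa / 428000 m = 9.35×10⁻⁴ Pa/m
Geostrophic speed: V_g = |∂P/∂n|/(fρ) = 9.35×10⁻⁴/(1.03×10⁻⁴ × 1.21) = 7.49 m/s
Around a high, pressure-gradient force acts outward with centrifugal, so Coriolis balances both:
fV = (1/ρ)|∂P/∂n| + V²/R  →  V² − fR·V + fR·V_g = 0
With fR = 1.03×10⁻⁴ × 323×10³ m = 33.3 m/s:
V = [fR − √((fR)² − 4 fR V_g)]/2 = [33.3 − √(33.3² − 4×33.3×7.49)]/2 = 11.4 m/s
Supergeostrophic (V > V_g = 7.49 m/s), as expected around a high.
Converting: 11.4 m/s × 1.944 = 22.1 knots

22.1 knots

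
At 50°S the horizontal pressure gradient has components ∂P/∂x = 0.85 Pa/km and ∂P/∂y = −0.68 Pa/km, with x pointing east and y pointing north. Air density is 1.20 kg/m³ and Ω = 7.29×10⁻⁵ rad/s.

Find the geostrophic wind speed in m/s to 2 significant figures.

Coriolis parameter at 50°S:
f = 2Ω sin φ = 2 × 7.29×10⁻⁵ × sin 50° = 1.12×10⁻⁴ s⁻¹
In the Southern Hemisphere f is negative: f = −1.12×10⁻⁴ s⁻¹.
Component geostrophic relations (x east, y north):
u_g = −(1/(fρ)) ∂P/∂y,  v_g = (1/(fρ)) ∂P/∂x
u_g = −(−0.68×10⁻³)/(−1.12×10⁻⁴ × 1.20) = −5.07 m/s;  v_g = (0.85×10⁻³)/(−1.12×10⁻⁴ × 1.20) = −6.34 m/s
|V_g| = √(u_g² + v_g²) = 8.12 m/s

8.1 m/s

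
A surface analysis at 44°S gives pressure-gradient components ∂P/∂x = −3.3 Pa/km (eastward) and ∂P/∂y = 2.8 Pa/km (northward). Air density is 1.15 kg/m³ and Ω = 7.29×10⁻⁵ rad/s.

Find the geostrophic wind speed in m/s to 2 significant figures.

Coriolis parameter at 44°S:
f = 2Ω sin φ = 2 × 7.29×10⁻⁵ × sin 44° = 1.01×10⁻⁴ s⁻¹
In the Southern Hemisphere f is negative: f = −1.01×10⁻⁴ s⁻¹.
Component geostrophic relations (x east, y north):
u_g = −(1/(fρ)) ∂P/∂y,  v_g = (1/(fρ)) ∂P/∂x
u_g = −(2.8×10⁻³)/(−1.01×10⁻⁴ × 1.15) = 24.0 m/s;  v_g = (−3.3×10⁻³)/(−1.01×10⁻⁴ × 1.15) = 28.3 m/s
|V_g| = √(u_g² + v_g²) = 37.2 m/s

37 m/s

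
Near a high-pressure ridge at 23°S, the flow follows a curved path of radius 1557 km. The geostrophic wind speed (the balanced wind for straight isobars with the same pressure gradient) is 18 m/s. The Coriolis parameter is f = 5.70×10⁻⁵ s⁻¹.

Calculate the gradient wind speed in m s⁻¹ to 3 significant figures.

Around a high, pressure-gradient force acts outward with centrifugal, so Coriolis balances both:
fV = (1/ρ)|∂P/∂n| + V²/R  →  V² − fR·V + fR·V_g = 0
With fR = 5.70×10⁻⁵ × 1557×10³ m = 88.7 m/s:
V = [fR − √((fR)² − 4 fR V_g)]/2 = [88.7 − √(88.7² − 4×88.7×18)]/2 = 25.1 m/s
Supergeostrophic (V > V_g = 18 m/s), as expected around a high.

25.1 m s⁻¹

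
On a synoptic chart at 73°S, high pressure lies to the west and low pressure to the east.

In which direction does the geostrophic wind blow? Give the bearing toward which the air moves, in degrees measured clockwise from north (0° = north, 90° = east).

000°

The pressure-gradient force points toward the east (bearing 090°).
Geostrophic balance: in the Southern Hemisphere the Coriolis force deflects motion to the left, so the geostrophic wind blows 90° to the left of the pressure-gradient force (low pressure on the right).
Rotating 090° by 90° counterclockwise gives 000° — the wind blows toward the north.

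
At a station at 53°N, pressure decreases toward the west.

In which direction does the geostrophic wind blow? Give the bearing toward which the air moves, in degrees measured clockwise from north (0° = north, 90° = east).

000°

The pressure-gradient force points toward the west (bearing 270°).
Geostrophic balance: in the Northern Hemisphere the Coriolis force deflects motion to the right, so the geostrophic wind blows 90° to the right of the pressure-gradient force (low pressure on the left).
Rotating 270° by 90° clockwise gives 000° — the wind blows toward the north.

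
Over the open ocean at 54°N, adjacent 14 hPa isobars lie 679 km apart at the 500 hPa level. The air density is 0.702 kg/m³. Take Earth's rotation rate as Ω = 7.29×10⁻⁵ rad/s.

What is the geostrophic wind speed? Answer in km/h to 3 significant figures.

Coriolis parameter at 54°N:
f = 2Ω sin φ = 2 × 7.29×10⁻⁵ × sin 54° = 1.18×10⁻⁴ s⁻¹
Pressure gradient: |∂P/∂n| = 1400 Pa / 679000 m = 2.06×10⁻³ Pa/m
Geostrophic balance (pressure-gradient force = Coriolis force):
V_g = (1/(fρ)) |∂P/∂n| = 2.06×10⁻³ / (1.18×10⁻⁴ × 0.702) = 24.9 m/s
Converting: 24.9 m/s × 3.6 = 89.6 km/h

89.6 km/h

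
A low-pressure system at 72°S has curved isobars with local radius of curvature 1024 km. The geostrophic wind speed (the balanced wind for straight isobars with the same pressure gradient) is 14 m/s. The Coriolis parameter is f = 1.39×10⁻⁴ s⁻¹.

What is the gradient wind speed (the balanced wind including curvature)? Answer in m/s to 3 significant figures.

Around a low, centrifugal force acts outward with Coriolis, so pressure-gradient force balances both:
(1/ρ)|∂P/∂n| = fV + V²/R  →  V² + fR·V − fR·V_g = 0
With fR = 1.39×10⁻⁴ × 1024×10³ m = 142 m/s:
V = [−fR + √((fR)² + 4 fR V_g)]/2 = [−142 + √(142² + 4×142×14)]/2 = 12.8 m/s
Subgeostrophic (V < V_g = 14 m/s), as expected around a low.

12.8 m/s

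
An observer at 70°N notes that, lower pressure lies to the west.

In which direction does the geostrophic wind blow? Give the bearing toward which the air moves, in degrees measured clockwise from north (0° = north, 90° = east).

000°

The pressure-gradient force points toward the west (bearing 270°).
Geostrophic balance: in the Northern Hemisphere the Coriolis force deflects motion to the right, so the geostrophic wind blows 90° to the right of the pressure-gradient force (low pressure on the left).
Rotating 270° by 90° clockwise gives 000° — the wind blows toward the north.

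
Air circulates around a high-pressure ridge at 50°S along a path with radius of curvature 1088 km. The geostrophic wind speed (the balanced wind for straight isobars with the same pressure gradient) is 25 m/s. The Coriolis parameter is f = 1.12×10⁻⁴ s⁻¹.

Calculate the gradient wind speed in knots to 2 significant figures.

68 knots

Around a high, pressure-gradient force acts outward with centrifugal, so Coriolis balances both:
fV = (1/ρ)|∂P/∂n| + V²/R  →  V² − fR·V + fR·V_g = 0
With fR = 1.12×10⁻⁴ × 1088×10³ m = 122 m/s:
V = [fR − √((fR)² − 4 fR V_g)]/2 = [122 − √(122² − 4×122×25)]/2 = 35.1 m/s
Supergeostrophic (V > V_g = 25 m/s), as expected around a high.
Converting: 35.1 m/s × 1.944 = 68 knots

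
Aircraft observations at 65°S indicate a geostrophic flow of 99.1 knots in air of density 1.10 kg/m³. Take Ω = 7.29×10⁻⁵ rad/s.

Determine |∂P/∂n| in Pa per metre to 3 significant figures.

Coriolis parameter at 65°S:
f = 2Ω sin φ = 2 × 7.29×10⁻⁵ × sin 65° = 1.32×10⁻⁴ s⁻¹
Wind speed in SI: 99.1 knots = 51.0 m/s
Geostrophic balance rearranged: |∂P/∂n| = f ρ V_g
|∂P/∂n| = 1.32×10⁻⁴ × 1.10 × 51.0 = 7.41×10⁻³ Pa/m

7.41×10⁻³ Pa/m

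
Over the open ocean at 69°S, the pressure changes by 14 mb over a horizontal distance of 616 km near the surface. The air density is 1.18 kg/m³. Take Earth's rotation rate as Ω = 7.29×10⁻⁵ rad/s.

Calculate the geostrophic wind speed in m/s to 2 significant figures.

14 m/s

Coriolis parameter at 69°S:
f = 2Ω sin φ = 2 × 7.29×10⁻⁵ × sin 69° = 1.36×10⁻⁴ s⁻¹
Pressure gradient: |∂P/∂n| = 1400 Pa / 616000 m = 2.27×10⁻³ Pa/m
Geostrophic balance (pressure-gradient force = Coriolis force):
V_g = (1/(fρ)) |∂P/∂n| = 2.27×10⁻³ / (1.36×10⁻⁴ × 1.18) = 14.1 m/s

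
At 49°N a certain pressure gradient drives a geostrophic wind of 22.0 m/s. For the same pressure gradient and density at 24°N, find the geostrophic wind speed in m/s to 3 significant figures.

40.8 m/s

With the same pressure gradient and density, V_g ∝ 1/f ∝ 1/sin φ.
V₂ = V₁ · sin φ₁ / sin φ₂ = 22.0 × sin 49° / sin 24°
V₂ = 22.0 × 0.7547/0.4067 = 40.8 m/s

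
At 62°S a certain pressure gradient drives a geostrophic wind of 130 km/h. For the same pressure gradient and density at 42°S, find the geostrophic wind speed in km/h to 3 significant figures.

172 km/h

With the same pressure gradient and density, V_g ∝ 1/f ∝ 1/sin φ.
V₂ = V₁ · sin φ₁ / sin φ₂ = 130 × sin 62° / sin 42°
V₂ = 130 × 0.8829/0.6691 = 172 km/h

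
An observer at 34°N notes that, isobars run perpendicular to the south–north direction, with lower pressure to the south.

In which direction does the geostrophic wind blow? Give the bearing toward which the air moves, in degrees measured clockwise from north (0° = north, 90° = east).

The pressure-gradient force points toward the south (bearing 180°).
Geostrophic balance: in the Northern Hemisphere the Coriolis force deflects motion to the right, so the geostrophic wind blows 90° to the right of the pressure-gradient force (low pressure on the left).
Rotating 180° by 90° clockwise gives 270° — the wind blows toward the west.

270°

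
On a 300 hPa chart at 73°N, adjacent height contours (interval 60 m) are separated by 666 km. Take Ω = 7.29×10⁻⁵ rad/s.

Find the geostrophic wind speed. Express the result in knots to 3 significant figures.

12.3 knots

Coriolis parameter at 73°N:
f = 2Ω sin φ = 2 × 7.29×10⁻⁵ × sin 73° = 1.39×10⁻⁴ s⁻¹
Height gradient: |∂Z/∂n| = 60 m / 666000 m = 9.01×10⁻⁵
On a pressure surface, geostrophic balance gives V_g = (g/f)|∂Z/∂n|:
V_g = 9.81 × 9.01×10⁻⁵ / 1.39×10⁻⁴ = 6.34 m/s
Converting: 6.34 m/s × 1.944 = 12.3 knots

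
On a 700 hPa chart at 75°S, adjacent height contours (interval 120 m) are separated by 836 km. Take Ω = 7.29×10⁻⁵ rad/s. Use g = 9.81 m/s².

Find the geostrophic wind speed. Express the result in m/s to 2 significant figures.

Coriolis parameter at 75°S:
f = 2Ω sin φ = 2 × 7.29×10⁻⁵ × sin 75° = 1.41×10⁻⁴ s⁻¹
Height gradient: |∂Z/∂n| = 120 m / 836000 m = 1.44×10⁻⁴
On a pressure surface, geostrophic balance gives V_g = (g/f)|∂Z/∂n|:
V_g = 9.81 × 1.44×10⁻⁴ / 1.41×10⁻⁴ = 10.00 m/s

10.0 m/s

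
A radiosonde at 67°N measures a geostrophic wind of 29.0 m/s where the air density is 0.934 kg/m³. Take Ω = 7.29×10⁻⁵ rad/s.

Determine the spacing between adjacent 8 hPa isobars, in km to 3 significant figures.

Coriolis parameter at 67°N:
f = 2Ω sin φ = 2 × 7.29×10⁻⁵ × sin 67° = 1.34×10⁻⁴ s⁻¹
Geostrophic balance rearranged: |∂P/∂n| = f ρ V_g
|∂P/∂n| = 1.34×10⁻⁴ × 0.934 × 29.0 = 3.64×10⁻³ Pa/m
Isobar spacing: Δn = ΔP/|∂P/∂n| = 800 Pa / 3.64×10⁻³ Pa/m = 220070 m ≈ 220 km

220 km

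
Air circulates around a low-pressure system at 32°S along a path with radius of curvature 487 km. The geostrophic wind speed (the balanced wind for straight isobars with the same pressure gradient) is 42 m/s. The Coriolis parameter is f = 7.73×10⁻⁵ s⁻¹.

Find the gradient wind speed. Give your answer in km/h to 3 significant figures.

90.6 km/h

Around a low, centrifugal force acts outward with Coriolis, so pressure-gradient force balances both:
(1/ρ)|∂P/∂n| = fV + V²/R  →  V² + fR·V − fR·V_g = 0
With fR = 7.73×10⁻⁵ × 487×10³ m = 37.6 m/s:
V = [−fR + √((fR)² + 4 fR V_g)]/2 = [−37.6 + √(37.6² + 4×37.6×42)]/2 = 25.2 m/s
Subgeostrophic (V < V_g = 42 m/s), as expected around a low.
Converting: 25.2 m/s × 3.6 = 90.6 km/h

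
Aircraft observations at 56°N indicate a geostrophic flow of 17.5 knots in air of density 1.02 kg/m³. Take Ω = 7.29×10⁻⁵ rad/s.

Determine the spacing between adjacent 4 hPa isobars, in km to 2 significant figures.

360 km

Coriolis parameter at 56°N:
f = 2Ω sin φ = 2 × 7.29×10⁻⁵ × sin 56° = 1.21×10⁻⁴ s⁻¹
Wind speed in SI: 17.5 knots = 9.00 m/s
Geostrophic balance rearranged: |∂P/∂n| = f ρ V_g
|∂P/∂n| = 1.21×10⁻⁴ × 1.02 × 9.00 = 1.11×10⁻³ Pa/m
Isobar spacing: Δn = ΔP/|∂P/∂n| = 400 Pa / 1.11×10⁻³ Pa/m = 360373 m ≈ 360 km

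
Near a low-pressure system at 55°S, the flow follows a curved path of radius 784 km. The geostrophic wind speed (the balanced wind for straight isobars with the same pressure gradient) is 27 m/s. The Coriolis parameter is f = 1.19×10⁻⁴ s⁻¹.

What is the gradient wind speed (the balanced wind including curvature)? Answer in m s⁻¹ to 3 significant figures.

21.9 m s⁻¹

Around a low, centrifugal force acts outward with Coriolis, so pressure-gradient force balances both:
(1/ρ)|∂P/∂n| = fV + V²/R  →  V² + fR·V − fR·V_g = 0
With fR = 1.19×10⁻⁴ × 784×10³ m = 93.3 m/s:
V = [−fR + √((fR)² + 4 fR V_g)]/2 = [−93.3 + √(93.3² + 4×93.3×27)]/2 = 21.9 m/s
Subgeostrophic (V < V_g = 27 m/s), as expected around a low.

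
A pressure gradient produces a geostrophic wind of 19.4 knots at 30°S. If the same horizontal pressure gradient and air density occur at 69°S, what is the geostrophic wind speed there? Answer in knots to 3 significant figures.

10.4 knots

With the same pressure gradient and density, V_g ∝ 1/f ∝ 1/sin φ.
V₂ = V₁ · sin φ₁ / sin φ₂ = 19.4 × sin 30° / sin 69°
V₂ = 19.4 × 0.5000/0.9336 = 10.4 knots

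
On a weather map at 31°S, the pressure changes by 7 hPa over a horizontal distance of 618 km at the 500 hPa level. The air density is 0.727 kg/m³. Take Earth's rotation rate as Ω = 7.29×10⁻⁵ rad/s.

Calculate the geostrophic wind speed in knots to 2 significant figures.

40 knots

Coriolis parameter at 31°S:
f = 2Ω sin φ = 2 × 7.29×10⁻⁵ × sin 31° = 7.51×10⁻⁵ s⁻¹
Pressure gradient: |∂P/∂n| = 700 Pa / 618000 m = 1.13×10⁻³ Pa/m
Geostrophic balance (pressure-gradient force = Coriolis force):
V_g = (1/(fρ)) |∂P/∂n| = 1.13×10⁻³ / (7.51×10⁻⁵ × 0.727) = 20.7 m/s
Converting: 20.7 m/s × 1.944 = 40 knots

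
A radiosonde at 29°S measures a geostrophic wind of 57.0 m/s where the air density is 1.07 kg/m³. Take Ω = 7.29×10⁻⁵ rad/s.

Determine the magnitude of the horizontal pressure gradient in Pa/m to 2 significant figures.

Coriolis parameter at 29°S:
f = 2Ω sin φ = 2 × 7.29×10⁻⁵ × sin 29° = 7.07×10⁻⁵ s⁻¹
Geostrophic balance rearranged: |∂P/∂n| = f ρ V_g
|∂P/∂n| = 7.07×10⁻⁵ × 1.07 × 57.0 = 4.31×10⁻³ Pa/m

4.3×10⁻³ Pa/m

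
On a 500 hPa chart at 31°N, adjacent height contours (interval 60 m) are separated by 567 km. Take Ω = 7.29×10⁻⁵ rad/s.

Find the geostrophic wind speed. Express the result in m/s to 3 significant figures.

13.8 m/s

Coriolis parameter at 31°N:
f = 2Ω sin φ = 2 × 7.29×10⁻⁵ × sin 31° = 7.51×10⁻⁵ s⁻¹
Height gradient: |∂Z/∂n| = 60 m / 567000 m = 1.06×10⁻⁴
On a pressure surface, geostrophic balance gives V_g = (g/f)|∂Z/∂n|:
V_g = 9.81 × 1.06×10⁻⁴ / 7.51×10⁻⁵ = 13.8 m/s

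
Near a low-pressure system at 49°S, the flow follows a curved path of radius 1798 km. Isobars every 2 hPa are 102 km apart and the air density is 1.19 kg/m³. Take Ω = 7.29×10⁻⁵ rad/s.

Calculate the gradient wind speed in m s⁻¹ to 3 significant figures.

14.0 m s⁻¹

Coriolis parameter at 49°S:
f = 2Ω sin φ = 2 × 7.29×10⁻⁵ × sin 49° = 1.10×10⁻⁴ s⁻¹
Pressure gradient: |∂P/∂n| = 200 Pa / 102000 m = 1.96×10⁻³ Pa/m
Geostrophic speed: V_g = |∂P/∂n|/(fρ) = 1.96×10⁻³/(1.10×10⁻⁴ × 1.19) = 15.0 m/s
Around a low, centrifugal force acts outward with Coriolis, so pressure-gradient force balances both:
(1/ρ)|∂P/∂n| = fV + V²/R  →  V² + fR·V − fR·V_g = 0
With fR = 1.10×10⁻⁴ × 1798×10³ m = 198 m/s:
V = [−fR + √((fR)² + 4 fR V_g)]/2 = [−198 + √(198² + 4×198×15)]/2 = 14 m/s
Subgeostrophic (V < V_g = 15 m/s), as expected around a low.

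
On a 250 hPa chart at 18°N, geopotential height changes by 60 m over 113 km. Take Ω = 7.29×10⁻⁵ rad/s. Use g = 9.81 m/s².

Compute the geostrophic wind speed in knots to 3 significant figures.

Coriolis parameter at 18°N:
f = 2Ω sin φ = 2 × 7.29×10⁻⁵ × sin 18° = 4.51×10⁻⁵ s⁻¹
Height gradient: |∂Z/∂n| = 60 m / 113000 m = 5.31×10⁻⁴
On a pressure surface, geostrophic balance gives V_g = (g/f)|∂Z/∂n|:
V_g = 9.81 × 5.31×10⁻⁴ / 4.51×10⁻⁵ = 116 m/s
Converting: 116 m/s × 1.944 = 225 knots

225 knots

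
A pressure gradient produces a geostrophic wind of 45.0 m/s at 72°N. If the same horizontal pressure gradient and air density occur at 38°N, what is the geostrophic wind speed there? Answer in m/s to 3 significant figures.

With the same pressure gradient and density, V_g ∝ 1/f ∝ 1/sin φ.
V₂ = V₁ · sin φ₁ / sin φ₂ = 45.0 × sin 72° / sin 38°
V₂ = 45.0 × 0.9511/0.6157 = 69.5 m/s

69.5 m/s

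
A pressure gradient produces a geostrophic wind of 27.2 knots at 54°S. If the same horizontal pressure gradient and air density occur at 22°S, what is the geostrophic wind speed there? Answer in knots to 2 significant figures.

With the same pressure gradient and density, V_g ∝ 1/f ∝ 1/sin φ.
V₂ = V₁ · sin φ₁ / sin φ₂ = 27.2 × sin 54° / sin 22°
V₂ = 27.2 × 0.8090/0.3746 = 59 knots

59 knots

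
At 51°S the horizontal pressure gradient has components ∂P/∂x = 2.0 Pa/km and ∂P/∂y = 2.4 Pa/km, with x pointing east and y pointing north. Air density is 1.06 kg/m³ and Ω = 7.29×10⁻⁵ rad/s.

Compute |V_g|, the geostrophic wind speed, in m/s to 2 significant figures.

Coriolis parameter at 51°S:
f = 2Ω sin φ = 2 × 7.29×10⁻⁵ × sin 51° = 1.13×10⁻⁴ s⁻¹
In the Southern Hemisphere f is negative: f = −1.13×10⁻⁴ s⁻¹.
Component geostrophic relations (x east, y north):
u_g = −(1/(fρ)) ∂P/∂y,  v_g = (1/(fρ)) ∂P/∂x
u_g = −(2.4×10⁻³)/(−1.13×10⁻⁴ × 1.06) = 20.0 m/s;  v_g = (2.0×10⁻³)/(−1.13×10⁻⁴ × 1.06) = −16.7 m/s
|V_g| = √(u_g² + v_g²) = 26.0 m/s

26 m/s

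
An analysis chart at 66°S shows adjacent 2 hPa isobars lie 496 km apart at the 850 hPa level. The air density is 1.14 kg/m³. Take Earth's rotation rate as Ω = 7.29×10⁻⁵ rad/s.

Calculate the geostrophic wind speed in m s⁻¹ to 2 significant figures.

Coriolis parameter at 66°S:
f = 2Ω sin φ = 2 × 7.29×10⁻⁵ × sin 66° = 1.33×10⁻⁴ s⁻¹
Pressure gradient: |∂P/∂n| = 200 Pa / 496000 m = 4.03×10⁻⁴ Pa/m
Geostrophic balance (pressure-gradient force = Coriolis force):
V_g = (1/(fρ)) |∂P/∂n| = 4.03×10⁻⁴ / (1.33×10⁻⁴ × 1.14) = 2.66 m/s

2.7 m s⁻¹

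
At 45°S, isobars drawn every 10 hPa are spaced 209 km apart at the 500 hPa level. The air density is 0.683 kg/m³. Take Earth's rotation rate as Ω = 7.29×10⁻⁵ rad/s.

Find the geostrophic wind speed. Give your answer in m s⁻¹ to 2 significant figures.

68 m s⁻¹

Coriolis parameter at 45°S:
f = 2Ω sin φ = 2 × 7.29×10⁻⁵ × sin 45° = 1.03×10⁻⁴ s⁻¹
Pressure gradient: |∂P/∂n| = 1000 Pa / 209000 m = 4.78×10⁻³ Pa/m
Geostrophic balance (pressure-gradient force = Coriolis force):
V_g = (1/(fρ)) |∂P/∂n| = 4.78×10⁻³ / (1.03×10⁻⁴ × 0.683) = 68.0 m/s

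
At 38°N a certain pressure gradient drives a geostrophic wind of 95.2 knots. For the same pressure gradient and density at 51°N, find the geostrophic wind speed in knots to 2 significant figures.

75 knots

With the same pressure gradient and density, V_g ∝ 1/f ∝ 1/sin φ.
V₂ = V₁ · sin φ₁ / sin φ₂ = 95.2 × sin 38° / sin 51°
V₂ = 95.2 × 0.6157/0.7771 = 75 knots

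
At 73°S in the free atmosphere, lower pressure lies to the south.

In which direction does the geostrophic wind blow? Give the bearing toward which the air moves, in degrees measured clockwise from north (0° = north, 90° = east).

090°

The pressure-gradient force points toward the south (bearing 180°).
Geostrophic balance: in the Southern Hemisphere the Coriolis force deflects motion to the left, so the geostrophic wind blows 90° to the left of the pressure-gradient force (low pressure on the right).
Rotating 180° by 90° counterclockwise gives 090° — the wind blows toward the east.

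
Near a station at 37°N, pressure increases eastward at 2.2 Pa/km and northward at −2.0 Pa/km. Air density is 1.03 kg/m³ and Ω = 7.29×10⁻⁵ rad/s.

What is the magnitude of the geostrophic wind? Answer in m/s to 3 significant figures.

Coriolis parameter at 37°N:
f = 2Ω sin φ = 2 × 7.29×10⁻⁵ × sin 37° = 8.77×10⁻⁵ s⁻¹
Component geostrophic relations (x east, y north):
u_g = −(1/(fρ)) ∂P/∂y,  v_g = (1/(fρ)) ∂P/∂x
u_g = −(−2.0×10⁻³)/(8.77×10⁻⁵ × 1.03) = 22.1 m/s;  v_g = (2.2×10⁻³)/(8.77×10⁻⁵ × 1.03) = 24.3 m/s
|V_g| = √(u_g² + v_g²) = 32.9 m/s

32.9 m/s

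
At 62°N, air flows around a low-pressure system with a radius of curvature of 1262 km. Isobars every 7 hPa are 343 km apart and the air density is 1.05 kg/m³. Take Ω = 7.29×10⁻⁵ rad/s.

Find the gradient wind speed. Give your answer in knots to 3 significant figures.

Coriolis parameter at 62°N:
f = 2Ω sin φ = 2 × 7.29×10⁻⁵ × sin 62° = 1.29×10⁻⁴ s⁻¹
Pressure gradient: |∂P/∂n| = 700 Pa / 343000 m = 2.04×10⁻³ Pa/m
Geostrophic speed: V_g = |∂P/∂n|/(fρ) = 2.04×10⁻³/(1.29×10⁻⁴ × 1.05) = 15.1 m/s
Around a low, centrifugal force acts outward with Coriolis, so pressure-gradient force balances both:
(1/ρ)|∂P/∂n| = fV + V²/R  →  V² + fR·V − fR·V_g = 0
With fR = 1.29×10⁻⁴ × 1262×10³ m = 162 m/s:
V = [−fR + √((fR)² + 4 fR V_g)]/2 = [−162 + √(162² + 4×162×15.1)]/2 = 13.9 m/s
Subgeostrophic (V < V_g = 15.1 m/s), as expected around a low.
Converting: 13.9 m/s × 1.944 = 27.0 knots

27.0 knots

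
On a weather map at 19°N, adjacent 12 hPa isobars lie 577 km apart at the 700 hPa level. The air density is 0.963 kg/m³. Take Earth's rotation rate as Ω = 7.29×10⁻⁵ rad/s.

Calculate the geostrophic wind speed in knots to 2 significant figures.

88 knots

Coriolis parameter at 19°N:
f = 2Ω sin φ = 2 × 7.29×10⁻⁵ × sin 19° = 4.75×10⁻⁵ s⁻¹
Pressure gradient: |∂P/∂n| = 1200 Pa / 577000 m = 2.08×10⁻³ Pa/m
Geostrophic balance (pressure-gradient force = Coriolis force):
V_g = (1/(fρ)) |∂P/∂n| = 2.08×10⁻³ / (4.75×10⁻⁵ × 0.963) = 45.5 m/s
Converting: 45.5 m/s × 1.944 = 88 knots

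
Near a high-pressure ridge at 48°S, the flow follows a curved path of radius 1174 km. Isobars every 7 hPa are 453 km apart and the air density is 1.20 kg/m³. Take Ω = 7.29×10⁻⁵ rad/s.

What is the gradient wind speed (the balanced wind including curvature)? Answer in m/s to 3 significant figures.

Coriolis parameter at 48°S:
f = 2Ω sin φ = 2 × 7.29×10⁻⁵ × sin 48° = 1.08×10⁻⁴ s⁻¹
Pressure gradient: |∂P/∂n| = 700 Pa / 453000 m = 1.55×10⁻³ Pa/m
Geostrophic speed: V_g = |∂P/∂n|/(fρ) = 1.55×10⁻³/(1.08×10⁻⁴ × 1.20) = 11.9 m/s
Around a high, pressure-gradient force acts outward with centrifugal, so Coriolis balances both:
fV = (1/ρ)|∂P/∂n| + V²/R  →  V² − fR·V + fR·V_g = 0
With fR = 1.08×10⁻⁴ × 1174×10³ m = 127 m/s:
V = [fR − √((fR)² − 4 fR V_g)]/2 = [127 − √(127² − 4×127×11.9)]/2 = 13.3 m/s
Supergeostrophic (V > V_g = 11.9 m/s), as expected around a high.

13.3 m/s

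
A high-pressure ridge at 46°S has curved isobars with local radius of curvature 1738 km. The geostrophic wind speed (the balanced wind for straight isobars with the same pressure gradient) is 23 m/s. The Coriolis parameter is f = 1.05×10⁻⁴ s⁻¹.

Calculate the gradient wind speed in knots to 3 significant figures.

Around a high, pressure-gradient force acts outward with centrifugal, so Coriolis balances both:
fV = (1/ρ)|∂P/∂n| + V²/R  →  V² − fR·V + fR·V_g = 0
With fR = 1.05×10⁻⁴ × 1738×10³ m = 182 m/s:
V = [fR − √((fR)² − 4 fR V_g)]/2 = [182 − √(182² − 4×182×23)]/2 = 27 m/s
Supergeostrophic (V > V_g = 23 m/s), as expected around a high.
Converting: 27 m/s × 1.944 = 52.5 knots

52.5 knots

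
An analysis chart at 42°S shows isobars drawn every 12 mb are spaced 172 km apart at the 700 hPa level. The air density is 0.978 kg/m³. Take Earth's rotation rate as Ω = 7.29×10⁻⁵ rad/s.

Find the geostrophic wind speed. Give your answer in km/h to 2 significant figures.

260 km/h

Coriolis parameter at 42°S:
f = 2Ω sin φ = 2 × 7.29×10⁻⁵ × sin 42° = 9.76×10⁻⁵ s⁻¹
Pressure gradient: |∂P/∂n| = 1200 Pa / 172000 m = 6.98×10⁻³ Pa/m
Geostrophic balance (pressure-gradient force = Coriolis force):
V_g = (1/(fρ)) |∂P/∂n| = 6.98×10⁻³ / (9.76×10⁻⁵ × 0.978) = 73.1 m/s
Converting: 73.1 m/s × 3.6 = 260 km/h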